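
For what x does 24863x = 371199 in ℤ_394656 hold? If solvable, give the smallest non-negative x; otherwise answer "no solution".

First find gcd(24863, 394656):
394656 = 15*24863 + 21711
24863 = 1*21711 + 3152
21711 = 6*3152 + 2799
3152 = 1*2799 + 353
2799 = 7*353 + 328
353 = 1*328 + 25
328 = 13*25 + 3
25 = 8*3 + 1
3 = 3*1 + 0
gcd = 1, so a unique solution mod 394656 exists.
Back-substitute for the Bézout coefficients:
1 = 25 − 8·3
1 = −8·328 + 105·25
1 = 105·353 − 113·328
1 = −113·2799 + 896·353
1 = 896·3152 − 1009·2799
1 = −1009·21711 + 6950·3152
1 = 6950·24863 − 7959·21711
1 = −7959·394656 + 126335·24863
So 24863·(126335) ≡ 1 (mod 394656), giving 24863⁻¹ ≡ 126335.
x ≡ 24863⁻¹·371199 ≡ 126335·371199 ≡ 31809 (mod 394656).

31809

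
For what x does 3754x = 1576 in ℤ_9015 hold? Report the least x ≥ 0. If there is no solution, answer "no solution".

First find gcd(3754, 9015):
9015 = 2*3754 + 1507
3754 = 2*1507 + 740
1507 = 2*740 + 27
740 = 27*27 + 11
27 = 2*11 + 5
11 = 2*5 + 1
5 = 5*1 + 0
gcd = 1, so a unique solution mod 9015 exists.
Back-substitute for the Bézout coefficients:
1 = 11 − 2·5
1 = −2·27 + 5·11
1 = 5·740 − 137·27
1 = −137·1507 + 279·740
1 = 279·3754 − 695·1507
1 = −695·9015 + 1669·3754
So 3754·(1669) ≡ 1 (mod 9015), giving 3754⁻¹ ≡ 1669.
x ≡ 3754⁻¹·1576 ≡ 1669·1576 ≡ 6979 (mod 9015).

6979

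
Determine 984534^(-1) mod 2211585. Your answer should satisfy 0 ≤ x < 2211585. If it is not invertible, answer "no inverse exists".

no inverse exists

Euclidean algorithm on 2211585, 984534:
2211585 = 2*984534 + 242517
984534 = 4*242517 + 14466
242517 = 16*14466 + 11061
14466 = 1*11061 + 3405
11061 = 3*3405 + 846
3405 = 4*846 + 21
846 = 40*21 + 6
21 = 3*6 + 3
6 = 2*3 + 0
gcd(984534, 2211585) = 3 ≠ 1, so 984534 has no multiplicative inverse modulo 2211585.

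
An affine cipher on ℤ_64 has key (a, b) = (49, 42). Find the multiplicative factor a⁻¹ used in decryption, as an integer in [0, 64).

Run Euclid on (64, 49):
64 = 1*49 + 15
49 = 3*15 + 4
15 = 3*4 + 3
4 = 1*3 + 1
3 = 3*1 + 0
Since gcd(49, 64) = 1, back-substitute to write 1 as a combination:
1 = 4 − 3
1 = −15 + 4·4
1 = 4·49 − 13·15
1 = −13·64 + 17·49
So 49·17 ≡ 1 (mod 64).

17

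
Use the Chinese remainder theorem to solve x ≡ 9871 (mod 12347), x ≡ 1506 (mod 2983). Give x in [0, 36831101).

5973472

Write x = 9871 + 12347·k. Then 12347·k ≡ 1506 − 9871 ≡ 584 (mod 2983).
Need 12347⁻¹ mod 2983. Extended Euclid on (2983, 415):
2983 = 7*415 + 78
415 = 5*78 + 25
78 = 3*25 + 3
25 = 8*3 + 1
3 = 3*1 + 0
Back-substitute:
1 = 25 − 8·3
1 = −8·78 + 25·25
1 = 25·415 − 133·78
1 = −133·2983 + 956·415
12347⁻¹ ≡ 956 (mod 2983), so k ≡ 956·584 ≡ 483 (mod 2983).
x = 9871 + 12347·483 = 5973472.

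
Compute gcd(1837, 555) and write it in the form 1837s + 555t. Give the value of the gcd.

1

Euclidean algorithm:
1837 = 3·555 + 172
555 = 3·172 + 39
172 = 4·39 + 16
39 = 2·16 + 7
16 = 2·7 + 2
7 = 3·2 + 1
2 = 2·1 + 0
gcd(1837, 555) = 1.
Express as a combination:
1 = 7 − 3·2
1 = −3·16 + 7·7
1 = 7·39 − 17·16
1 = −17·172 + 75·39
1 = 75·555 − 242·172
1 = −242·1837 + 801·555
So 1 = (-242)·1837 + (801)·555.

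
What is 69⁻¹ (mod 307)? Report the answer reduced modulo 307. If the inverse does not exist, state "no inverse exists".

89

Run Euclid on (307, 69):
307 = 4·69 + 31
69 = 2·31 + 7
31 = 4·7 + 3
7 = 2·3 + 1
3 = 3·1 + 0
Since gcd(69, 307) = 1, back-substitute to write 1 as a combination:
1 = 7 − 2·3
1 = −2·31 + 9·7
1 = 9·69 − 20·31
1 = −20·307 + 89·69
So 69·89 ≡ 1 (mod 307).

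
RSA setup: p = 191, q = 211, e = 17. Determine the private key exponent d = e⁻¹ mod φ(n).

37553

φ(n) = (p−1)(q−1) = 190·210 = 39900.
Need d with 17·d ≡ 1 (mod 39900). Apply the extended Euclidean algorithm:
39900 = 2347×17 + 1
17 = 17×1 + 0
Back-substitute:
1 = 39900 − 2347·17
So 17·(-2347) ≡ 1 (mod 39900), hence d ≡ -2347 ≡ 37553 (mod 39900).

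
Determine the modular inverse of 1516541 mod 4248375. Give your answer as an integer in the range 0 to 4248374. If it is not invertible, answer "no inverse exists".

Apply the Euclidean algorithm to 4248375 and 1516541:
4248375 = 2·1516541 + 1215293
1516541 = 1·1215293 + 301248
1215293 = 4·301248 + 10301
301248 = 29·10301 + 2519
10301 = 4·2519 + 225
2519 = 11·225 + 44
225 = 5·44 + 5
44 = 8·5 + 4
5 = 1·4 + 1
4 = 4·1 + 0
The gcd is 1. Working backward:
1 = 5 − 4
1 = −44 + 9·5
1 = 9·225 − 46·44
1 = −46·2519 + 515·225
1 = 515·10301 − 2106·2519
1 = −2106·301248 + 61589·10301
1 = 61589·1215293 − 248462·301248
1 = −248462·1516541 + 310051·1215293
1 = 310051·4248375 − 868564·1516541
So 1516541·(-868564) ≡ 1 (mod 4248375), and -868564 ≡ 3379811 (mod 4248375).

3379811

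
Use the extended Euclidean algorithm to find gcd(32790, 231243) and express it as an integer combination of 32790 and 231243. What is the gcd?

3

Apply Euclid's algorithm to 231243 and 32790:
231243 = 7×32790 + 1713
32790 = 19×1713 + 243
1713 = 7×243 + 12
243 = 20×12 + 3
12 = 4×3 + 0
gcd(32790, 231243) = 3.
Working backward:
3 = 243 − 20·12
3 = −20·1713 + 141·243
3 = 141·32790 − 2699·1713
3 = −2699·231243 + 19034·32790
So 3 = (-2699)·231243 + (19034)·32790.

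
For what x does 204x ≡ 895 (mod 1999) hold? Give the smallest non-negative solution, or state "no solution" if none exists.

1876

First find gcd(204, 1999):
1999 = 9·204 + 163
204 = 1·163 + 41
163 = 3·41 + 40
41 = 1·40 + 1
40 = 40·1 + 0
gcd = 1, so a unique solution mod 1999 exists.
Back-substitute for the Bézout coefficients:
1 = 41 − 40
1 = −163 + 4·41
1 = 4·204 − 5·163
1 = −5·1999 + 49·204
So 204·(49) ≡ 1 (mod 1999), giving 204⁻¹ ≡ 49.
x ≡ 204⁻¹·895 ≡ 49·895 ≡ 1876 (mod 1999).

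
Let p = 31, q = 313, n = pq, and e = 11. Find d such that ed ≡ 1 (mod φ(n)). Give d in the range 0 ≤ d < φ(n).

851

φ(n) = (p−1)(q−1) = 30·312 = 9360.
Need d with 11·d ≡ 1 (mod 9360). Apply the extended Euclidean algorithm:
9360 = 850*11 + 10
11 = 1*10 + 1
10 = 10*1 + 0
Back-substitute:
1 = 11 − 10
1 = −9360 + 851·11
So 11·851 ≡ 1 (mod 9360), hence d = 851.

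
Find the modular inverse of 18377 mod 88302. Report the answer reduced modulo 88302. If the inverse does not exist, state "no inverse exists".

26567

gcd(88302, 18377) by repeated division:
88302 = 4×18377 + 14794
18377 = 1×14794 + 3583
14794 = 4×3583 + 462
3583 = 7×462 + 349
462 = 1×349 + 113
349 = 3×113 + 10
113 = 11×10 + 3
10 = 3×3 + 1
3 = 3×1 + 0
The gcd is 1. Working backward:
1 = 10 − 3·3
1 = −3·113 + 34·10
1 = 34·349 − 105·113
1 = −105·462 + 139·349
1 = 139·3583 − 1078·462
1 = −1078·14794 + 4451·3583
1 = 4451·18377 − 5529·14794
1 = −5529·88302 + 26567·18377
So 18377·26567 ≡ 1 (mod 88302).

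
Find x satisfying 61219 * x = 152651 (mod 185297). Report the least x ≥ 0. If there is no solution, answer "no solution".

158918

First find gcd(61219, 185297):
185297 = 3·61219 + 1640
61219 = 37·1640 + 539
1640 = 3·539 + 23
539 = 23·23 + 10
23 = 2·10 + 3
10 = 3·3 + 1
3 = 3·1 + 0
gcd = 1, so a unique solution mod 185297 exists.
Back-substitute for the Bézout coefficients:
1 = 10 − 3·3
1 = −3·23 + 7·10
1 = 7·539 − 164·23
1 = −164·1640 + 499·539
1 = 499·61219 − 18627·1640
1 = −18627·185297 + 56380·61219
So 61219·(56380) ≡ 1 (mod 185297), giving 61219⁻¹ ≡ 56380.
x ≡ 61219⁻¹·152651 ≡ 56380·152651 ≡ 158918 (mod 185297).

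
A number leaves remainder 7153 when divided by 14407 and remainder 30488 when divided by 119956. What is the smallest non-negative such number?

Write x = 7153 + 14407·k. Then 14407·k ≡ 30488 − 7153 ≡ 23335 (mod 119956).
Need 14407⁻¹ mod 119956. Extended Euclid on (119956, 14407):
119956 = 8*14407 + 4700
14407 = 3*4700 + 307
4700 = 15*307 + 95
307 = 3*95 + 22
95 = 4*22 + 7
22 = 3*7 + 1
7 = 7*1 + 0
Back-substitute:
1 = 22 − 3·7
1 = −3·95 + 13·22
1 = 13·307 − 42·95
1 = −42·4700 + 643·307
1 = 643·14407 − 1971·4700
1 = −1971·119956 + 16411·14407
14407⁻¹ ≡ 16411 (mod 119956), so k ≡ 16411·23335 ≡ 51133 (mod 119956).
x = 7153 + 14407·51133 = 736680284.

736680284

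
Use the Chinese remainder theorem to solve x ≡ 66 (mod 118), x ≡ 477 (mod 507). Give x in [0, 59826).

Write x = 66 + 118·k. Then 118·k ≡ 477 − 66 ≡ 411 (mod 507).
Need 118⁻¹ mod 507. Extended Euclid on (507, 118):
507 = 4·118 + 35
118 = 3·35 + 13
35 = 2·13 + 9
13 = 1·9 + 4
9 = 2·4 + 1
4 = 4·1 + 0
Back-substitute:
1 = 9 − 2·4
1 = −2·13 + 3·9
1 = 3·35 − 8·13
1 = −8·118 + 27·35
1 = 27·507 − 116·118
118⁻¹ ≡ 391 (mod 507), so k ≡ 391·411 ≡ 489 (mod 507).
x = 66 + 118·489 = 57768.

57768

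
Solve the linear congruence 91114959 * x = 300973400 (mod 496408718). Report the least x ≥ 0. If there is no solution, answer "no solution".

14212908

First find gcd(91114959, 496408718):
496408718 = 5*91114959 + 40833923
91114959 = 2*40833923 + 9447113
40833923 = 4*9447113 + 3045471
9447113 = 3*3045471 + 310700
3045471 = 9*310700 + 249171
310700 = 1*249171 + 61529
249171 = 4*61529 + 3055
61529 = 20*3055 + 429
3055 = 7*429 + 52
429 = 8*52 + 13
52 = 4*13 + 0
gcd = 13 and 13 | 300973400, so solutions exist. Divide through by 13: 7008843x ≡ 23151800 (mod 38185286).
Now find 7008843⁻¹ mod 38185286:
38185286 = 5*7008843 + 3141071
7008843 = 2*3141071 + 726701
3141071 = 4*726701 + 234267
726701 = 3*234267 + 23900
234267 = 9*23900 + 19167
23900 = 1*19167 + 4733
19167 = 4*4733 + 235
4733 = 20*235 + 33
235 = 7*33 + 4
33 = 8*4 + 1
4 = 4*1 + 0
Back-substitute:
1 = 33 − 8·4
1 = −8·235 + 57·33
1 = 57·4733 − 1148·235
1 = −1148·19167 + 4649·4733
1 = 4649·23900 − 5797·19167
1 = −5797·234267 + 56822·23900
1 = 56822·726701 − 176263·234267
1 = −176263·3141071 + 761874·726701
1 = 761874·7008843 − 1700011·3141071
1 = −1700011·38185286 + 9261929·7008843
So 7008843⁻¹ ≡ 9261929 (mod 38185286).
Then x ≡ 9261929·23151800 ≡ 14212908 (mod 38185286); the smallest non-negative solution is x = 14212908.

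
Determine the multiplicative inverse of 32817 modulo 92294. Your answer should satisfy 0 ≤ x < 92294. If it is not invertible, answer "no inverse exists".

24209

gcd(92294, 32817) by repeated division:
92294 = 2*32817 + 26660
32817 = 1*26660 + 6157
26660 = 4*6157 + 2032
6157 = 3*2032 + 61
2032 = 33*61 + 19
61 = 3*19 + 4
19 = 4*4 + 3
4 = 1*3 + 1
3 = 3*1 + 0
gcd = 1, so the inverse exists. Back-substitute:
1 = 4 − 3
1 = −19 + 5·4
1 = 5·61 − 16·19
1 = −16·2032 + 533·61
1 = 533·6157 − 1615·2032
1 = −1615·26660 + 6993·6157
1 = 6993·32817 − 8608·26660
1 = −8608·92294 + 24209·32817
So 32817·24209 ≡ 1 (mod 92294).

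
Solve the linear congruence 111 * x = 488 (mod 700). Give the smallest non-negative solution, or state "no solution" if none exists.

First find gcd(111, 700):
700 = 6·111 + 34
111 = 3·34 + 9
34 = 3·9 + 7
9 = 1·7 + 2
7 = 3·2 + 1
2 = 2·1 + 0
gcd = 1, so a unique solution mod 700 exists.
Back-substitute for the Bézout coefficients:
1 = 7 − 3·2
1 = −3·9 + 4·7
1 = 4·34 − 15·9
1 = −15·111 + 49·34
1 = 49·700 − 309·111
So 111·(-309) ≡ 1 (mod 700), giving 111⁻¹ ≡ 391.
x ≡ 111⁻¹·488 ≡ 391·488 ≡ 408 (mod 700).

408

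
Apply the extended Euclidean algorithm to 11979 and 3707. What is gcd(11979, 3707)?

11

Apply Euclid's algorithm to 11979 and 3707:
11979 = 3·3707 + 858
3707 = 4·858 + 275
858 = 3·275 + 33
275 = 8·33 + 11
33 = 3·11 + 0
gcd(11979, 3707) = 11.
Express as a combination:
11 = 275 − 8·33
11 = −8·858 + 25·275
11 = 25·3707 − 108·858
11 = −108·11979 + 349·3707
So 11 = (-108)·11979 + (349)·3707.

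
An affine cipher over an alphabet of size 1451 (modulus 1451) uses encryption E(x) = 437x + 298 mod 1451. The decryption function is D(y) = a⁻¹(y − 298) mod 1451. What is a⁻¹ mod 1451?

342

gcd(1451, 437) by repeated division:
1451 = 3×437 + 140
437 = 3×140 + 17
140 = 8×17 + 4
17 = 4×4 + 1
4 = 4×1 + 0
The gcd is 1. Working backward:
1 = 17 − 4·4
1 = −4·140 + 33·17
1 = 33·437 − 103·140
1 = −103·1451 + 342·437
So 437·342 ≡ 1 (mod 1451).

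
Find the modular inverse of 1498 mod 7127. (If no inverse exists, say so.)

1394

gcd(7127, 1498) by repeated division:
7127 = 4×1498 + 1135
1498 = 1×1135 + 363
1135 = 3×363 + 46
363 = 7×46 + 41
46 = 1×41 + 5
41 = 8×5 + 1
5 = 5×1 + 0
Since gcd(1498, 7127) = 1, back-substitute to write 1 as a combination:
1 = 41 − 8·5
1 = −8·46 + 9·41
1 = 9·363 − 71·46
1 = −71·1135 + 222·363
1 = 222·1498 − 293·1135
1 = −293·7127 + 1394·1498
So 1498·1394 ≡ 1 (mod 7127).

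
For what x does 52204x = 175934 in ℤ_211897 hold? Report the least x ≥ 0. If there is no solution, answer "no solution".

109881

First find gcd(52204, 211897):
211897 = 4*52204 + 3081
52204 = 16*3081 + 2908
3081 = 1*2908 + 173
2908 = 16*173 + 140
173 = 1*140 + 33
140 = 4*33 + 8
33 = 4*8 + 1
8 = 8*1 + 0
gcd = 1, so a unique solution mod 211897 exists.
Back-substitute for the Bézout coefficients:
1 = 33 − 4·8
1 = −4·140 + 17·33
1 = 17·173 − 21·140
1 = −21·2908 + 353·173
1 = 353·3081 − 374·2908
1 = −374·52204 + 6337·3081
1 = 6337·211897 − 25722·52204
So 52204·(-25722) ≡ 1 (mod 211897), giving 52204⁻¹ ≡ 186175.
x ≡ 52204⁻¹·175934 ≡ 186175·175934 ≡ 109881 (mod 211897).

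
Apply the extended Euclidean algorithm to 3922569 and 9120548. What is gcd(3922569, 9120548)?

1

Euclidean algorithm:
9120548 = 2·3922569 + 1275410
3922569 = 3·1275410 + 96339
1275410 = 13·96339 + 23003
96339 = 4·23003 + 4327
23003 = 5·4327 + 1368
4327 = 3·1368 + 223
1368 = 6·223 + 30
223 = 7·30 + 13
30 = 2·13 + 4
13 = 3·4 + 1
4 = 4·1 + 0
gcd(3922569, 9120548) = 1.
Express as a combination:
1 = 13 − 3·4
1 = −3·30 + 7·13
1 = 7·223 − 52·30
1 = −52·1368 + 319·223
1 = 319·4327 − 1009·1368
1 = −1009·23003 + 5364·4327
1 = 5364·96339 − 22465·23003
1 = −22465·1275410 + 297409·96339
1 = 297409·3922569 − 914692·1275410
1 = −914692·9120548 + 2126793·3922569
So 1 = (-914692)·9120548 + (2126793)·3922569.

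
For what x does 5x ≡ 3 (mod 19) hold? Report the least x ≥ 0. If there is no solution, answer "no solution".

First find gcd(5, 19):
19 = 3·5 + 4
5 = 1·4 + 1
4 = 4·1 + 0
gcd = 1, so a unique solution mod 19 exists.
Back-substitute for the Bézout coefficients:
1 = 5 − 4
1 = −19 + 4·5
So 5·(4) ≡ 1 (mod 19), giving 5⁻¹ ≡ 4.
x ≡ 5⁻¹·3 ≡ 4·3 ≡ 12 (mod 19).

12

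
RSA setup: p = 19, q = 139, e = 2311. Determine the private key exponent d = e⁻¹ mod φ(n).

φ(n) = (p−1)(q−1) = 18·138 = 2484.
Need d with 2311·d ≡ 1 (mod 2484). Apply the extended Euclidean algorithm:
2484 = 1×2311 + 173
2311 = 13×173 + 62
173 = 2×62 + 49
62 = 1×49 + 13
49 = 3×13 + 10
13 = 1×10 + 3
10 = 3×3 + 1
3 = 3×1 + 0
Back-substitute:
1 = 10 − 3·3
1 = −3·13 + 4·10
1 = 4·49 − 15·13
1 = −15·62 + 19·49
1 = 19·173 − 53·62
1 = −53·2311 + 708·173
1 = 708·2484 − 761·2311
So 2311·(-761) ≡ 1 (mod 2484), hence d ≡ -761 ≡ 1723 (mod 2484).

1723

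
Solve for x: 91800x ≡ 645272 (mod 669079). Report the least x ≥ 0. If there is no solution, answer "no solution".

First find gcd(91800, 669079):
669079 = 7*91800 + 26479
91800 = 3*26479 + 12363
26479 = 2*12363 + 1753
12363 = 7*1753 + 92
1753 = 19*92 + 5
92 = 18*5 + 2
5 = 2*2 + 1
2 = 2*1 + 0
gcd = 1, so a unique solution mod 669079 exists.
Back-substitute for the Bézout coefficients:
1 = 5 − 2·2
1 = −2·92 + 37·5
1 = 37·1753 − 705·92
1 = −705·12363 + 4972·1753
1 = 4972·26479 − 10649·12363
1 = −10649·91800 + 36919·26479
1 = 36919·669079 − 269082·91800
So 91800·(-269082) ≡ 1 (mod 669079), giving 91800⁻¹ ≡ 399997.
x ≡ 91800⁻¹·645272 ≡ 399997·645272 ≡ 272828 (mod 669079).

272828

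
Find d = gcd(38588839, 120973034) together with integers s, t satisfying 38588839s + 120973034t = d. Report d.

Euclidean algorithm:
120973034 = 3*38588839 + 5206517
38588839 = 7*5206517 + 2143220
5206517 = 2*2143220 + 920077
2143220 = 2*920077 + 303066
920077 = 3*303066 + 10879
303066 = 27*10879 + 9333
10879 = 1*9333 + 1546
9333 = 6*1546 + 57
1546 = 27*57 + 7
57 = 8*7 + 1
7 = 7*1 + 0
gcd(38588839, 120973034) = 1.
Back-substituting:
1 = 57 − 8·7
1 = −8·1546 + 217·57
1 = 217·9333 − 1310·1546
1 = −1310·10879 + 1527·9333
1 = 1527·303066 − 42539·10879
1 = −42539·920077 + 129144·303066
1 = 129144·2143220 − 300827·920077
1 = −300827·5206517 + 730798·2143220
1 = 730798·38588839 − 5416413·5206517
1 = −5416413·120973034 + 16980037·38588839
So 1 = (-5416413)·120973034 + (16980037)·38588839.

1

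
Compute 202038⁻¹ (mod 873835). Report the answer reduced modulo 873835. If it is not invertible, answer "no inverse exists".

Run Euclid on (873835, 202038):
873835 = 4×202038 + 65683
202038 = 3×65683 + 4989
65683 = 13×4989 + 826
4989 = 6×826 + 33
826 = 25×33 + 1
33 = 33×1 + 0
Since gcd(202038, 873835) = 1, back-substitute to write 1 as a combination:
1 = 826 − 25·33
1 = −25·4989 + 151·826
1 = 151·65683 − 1988·4989
1 = −1988·202038 + 6115·65683
1 = 6115·873835 − 26448·202038
So 202038·(-26448) ≡ 1 (mod 873835), and -26448 ≡ 847387 (mod 873835).

847387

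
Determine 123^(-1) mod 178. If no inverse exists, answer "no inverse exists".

55

Extended Euclidean algorithm:
178 = 1*123 + 55
123 = 2*55 + 13
55 = 4*13 + 3
13 = 4*3 + 1
3 = 3*1 + 0
The gcd is 1. Working backward:
1 = 13 − 4·3
1 = −4·55 + 17·13
1 = 17·123 − 38·55
1 = −38·178 + 55·123
So 123·55 ≡ 1 (mod 178).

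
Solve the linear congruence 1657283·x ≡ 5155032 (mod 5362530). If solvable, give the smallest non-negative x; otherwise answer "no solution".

2675934

First find gcd(1657283, 5362530):
5362530 = 3*1657283 + 390681
1657283 = 4*390681 + 94559
390681 = 4*94559 + 12445
94559 = 7*12445 + 7444
12445 = 1*7444 + 5001
7444 = 1*5001 + 2443
5001 = 2*2443 + 115
2443 = 21*115 + 28
115 = 4*28 + 3
28 = 9*3 + 1
3 = 3*1 + 0
gcd = 1, so a unique solution mod 5362530 exists.
Back-substitute for the Bézout coefficients:
1 = 28 − 9·3
1 = −9·115 + 37·28
1 = 37·2443 − 786·115
1 = −786·5001 + 1609·2443
1 = 1609·7444 − 2395·5001
1 = −2395·12445 + 4004·7444
1 = 4004·94559 − 30423·12445
1 = −30423·390681 + 125696·94559
1 = 125696·1657283 − 533207·390681
1 = −533207·5362530 + 1725317·1657283
So 1657283·(1725317) ≡ 1 (mod 5362530), giving 1657283⁻¹ ≡ 1725317.
x ≡ 1657283⁻¹·5155032 ≡ 1725317·5155032 ≡ 2675934 (mod 5362530).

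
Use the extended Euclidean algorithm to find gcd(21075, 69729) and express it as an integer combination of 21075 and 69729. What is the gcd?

Repeated division:
69729 = 3×21075 + 6504
21075 = 3×6504 + 1563
6504 = 4×1563 + 252
1563 = 6×252 + 51
252 = 4×51 + 48
51 = 1×48 + 3
48 = 16×3 + 0
gcd(21075, 69729) = 3.
Working backward:
3 = 51 − 48
3 = −252 + 5·51
3 = 5·1563 − 31·252
3 = −31·6504 + 129·1563
3 = 129·21075 − 418·6504
3 = −418·69729 + 1383·21075
So 3 = (-418)·69729 + (1383)·21075.

3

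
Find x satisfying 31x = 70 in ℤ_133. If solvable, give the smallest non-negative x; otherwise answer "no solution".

First find gcd(31, 133):
133 = 4·31 + 9
31 = 3·9 + 4
9 = 2·4 + 1
4 = 4·1 + 0
gcd = 1, so a unique solution mod 133 exists.
Back-substitute for the Bézout coefficients:
1 = 9 − 2·4
1 = −2·31 + 7·9
1 = 7·133 − 30·31
So 31·(-30) ≡ 1 (mod 133), giving 31⁻¹ ≡ 103.
x ≡ 31⁻¹·70 ≡ 103·70 ≡ 28 (mod 133).

28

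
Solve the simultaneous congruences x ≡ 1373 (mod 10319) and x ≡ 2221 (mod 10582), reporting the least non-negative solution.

Write x = 1373 + 10319·k. Then 10319·k ≡ 2221 − 1373 ≡ 848 (mod 10582).
Need 10319⁻¹ mod 10582. Extended Euclid on (10582, 10319):
10582 = 1×10319 + 263
10319 = 39×263 + 62
263 = 4×62 + 15
62 = 4×15 + 2
15 = 7×2 + 1
2 = 2×1 + 0
Back-substitute:
1 = 15 − 7·2
1 = −7·62 + 29·15
1 = 29·263 − 123·62
1 = −123·10319 + 4826·263
1 = 4826·10582 − 4949·10319
10319⁻¹ ≡ 5633 (mod 10582), so k ≡ 5633·848 ≡ 4302 (mod 10582).
x = 1373 + 10319·4302 = 44393711.

44393711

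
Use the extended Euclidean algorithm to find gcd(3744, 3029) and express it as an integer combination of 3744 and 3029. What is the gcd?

Euclidean algorithm:
3744 = 1·3029 + 715
3029 = 4·715 + 169
715 = 4·169 + 39
169 = 4·39 + 13
39 = 3·13 + 0
gcd(3744, 3029) = 13.
Back-substituting:
13 = 169 − 4·39
13 = −4·715 + 17·169
13 = 17·3029 − 72·715
13 = −72·3744 + 89·3029
So 13 = (-72)·3744 + (89)·3029.

13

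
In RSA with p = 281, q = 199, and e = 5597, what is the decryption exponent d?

21653

φ(n) = (p−1)(q−1) = 280·198 = 55440.
Need d with 5597·d ≡ 1 (mod 55440). Apply the extended Euclidean algorithm:
55440 = 9·5597 + 5067
5597 = 1·5067 + 530
5067 = 9·530 + 297
530 = 1·297 + 233
297 = 1·233 + 64
233 = 3·64 + 41
64 = 1·41 + 23
41 = 1·23 + 18
23 = 1·18 + 5
18 = 3·5 + 3
5 = 1·3 + 2
3 = 1·2 + 1
2 = 2·1 + 0
Back-substitute:
1 = 3 − 2
1 = −5 + 2·3
1 = 2·18 − 7·5
1 = −7·23 + 9·18
1 = 9·41 − 16·23
1 = −16·64 + 25·41
1 = 25·233 − 91·64
1 = −91·297 + 116·233
1 = 116·530 − 207·297
1 = −207·5067 + 1979·530
1 = 1979·5597 − 2186·5067
1 = −2186·55440 + 21653·5597
So 5597·21653 ≡ 1 (mod 55440), hence d = 21653.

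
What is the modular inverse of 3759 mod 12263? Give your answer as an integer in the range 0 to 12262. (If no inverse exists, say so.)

6032

Run Euclid on (12263, 3759):
12263 = 3·3759 + 986
3759 = 3·986 + 801
986 = 1·801 + 185
801 = 4·185 + 61
185 = 3·61 + 2
61 = 30·2 + 1
2 = 2·1 + 0
gcd = 1, so the inverse exists. Back-substitute:
1 = 61 − 30·2
1 = −30·185 + 91·61
1 = 91·801 − 394·185
1 = −394·986 + 485·801
1 = 485·3759 − 1849·986
1 = −1849·12263 + 6032·3759
So 3759·6032 ≡ 1 (mod 12263).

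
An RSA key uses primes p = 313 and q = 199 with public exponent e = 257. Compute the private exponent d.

41825

φ(n) = (p−1)(q−1) = 312·198 = 61776.
Need d with 257·d ≡ 1 (mod 61776). Apply the extended Euclidean algorithm:
61776 = 240·257 + 96
257 = 2·96 + 65
96 = 1·65 + 31
65 = 2·31 + 3
31 = 10·3 + 1
3 = 3·1 + 0
Back-substitute:
1 = 31 − 10·3
1 = −10·65 + 21·31
1 = 21·96 − 31·65
1 = −31·257 + 83·96
1 = 83·61776 − 19951·257
So 257·(-19951) ≡ 1 (mod 61776), hence d ≡ -19951 ≡ 41825 (mod 61776).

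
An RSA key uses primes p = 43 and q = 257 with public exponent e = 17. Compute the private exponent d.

φ(n) = (p−1)(q−1) = 42·256 = 10752.
Need d with 17·d ≡ 1 (mod 10752). Apply the extended Euclidean algorithm:
10752 = 632*17 + 8
17 = 2*8 + 1
8 = 8*1 + 0
Back-substitute:
1 = 17 − 2·8
1 = −2·10752 + 1265·17
So 17·1265 ≡ 1 (mod 10752), hence d = 1265.

1265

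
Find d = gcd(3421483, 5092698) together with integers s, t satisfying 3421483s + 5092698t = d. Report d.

13

Apply Euclid's algorithm to 5092698 and 3421483:
5092698 = 1·3421483 + 1671215
3421483 = 2·1671215 + 79053
1671215 = 21·79053 + 11102
79053 = 7·11102 + 1339
11102 = 8·1339 + 390
1339 = 3·390 + 169
390 = 2·169 + 52
169 = 3·52 + 13
52 = 4·13 + 0
gcd(3421483, 5092698) = 13.
Express as a combination:
13 = 169 − 3·52
13 = −3·390 + 7·169
13 = 7·1339 − 24·390
13 = −24·11102 + 199·1339
13 = 199·79053 − 1417·11102
13 = −1417·1671215 + 29956·79053
13 = 29956·3421483 − 61329·1671215
13 = −61329·5092698 + 91285·3421483
So 13 = (-61329)·5092698 + (91285)·3421483.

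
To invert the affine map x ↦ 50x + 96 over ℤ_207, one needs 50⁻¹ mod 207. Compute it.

29

Apply the Euclidean algorithm to 207 and 50:
207 = 4·50 + 7
50 = 7·7 + 1
7 = 7·1 + 0
gcd = 1, so the inverse exists. Back-substitute:
1 = 50 − 7·7
1 = −7·207 + 29·50
So 50·29 ≡ 1 (mod 207).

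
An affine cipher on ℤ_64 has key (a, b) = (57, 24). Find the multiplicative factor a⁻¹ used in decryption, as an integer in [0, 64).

gcd(64, 57) by repeated division:
64 = 1*57 + 7
57 = 8*7 + 1
7 = 7*1 + 0
gcd = 1, so the inverse exists. Back-substitute:
1 = 57 − 8·7
1 = −8·64 + 9·57
So 57·9 ≡ 1 (mod 64).

9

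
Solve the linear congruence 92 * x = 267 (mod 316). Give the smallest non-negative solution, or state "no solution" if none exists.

gcd(92, 316):
316 = 3*92 + 40
92 = 2*40 + 12
40 = 3*12 + 4
12 = 3*4 + 0
gcd = 4, but 4 ∤ 267, so the congruence has no solution.

no solution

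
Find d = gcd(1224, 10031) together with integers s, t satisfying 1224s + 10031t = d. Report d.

1

Euclidean algorithm:
10031 = 8×1224 + 239
1224 = 5×239 + 29
239 = 8×29 + 7
29 = 4×7 + 1
7 = 7×1 + 0
gcd(1224, 10031) = 1.
Back-substituting:
1 = 29 − 4·7
1 = −4·239 + 33·29
1 = 33·1224 − 169·239
1 = −169·10031 + 1385·1224
So 1 = (-169)·10031 + (1385)·1224.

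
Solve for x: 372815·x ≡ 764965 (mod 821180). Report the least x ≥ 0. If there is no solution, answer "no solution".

144227

First find gcd(372815, 821180):
821180 = 2*372815 + 75550
372815 = 4*75550 + 70615
75550 = 1*70615 + 4935
70615 = 14*4935 + 1525
4935 = 3*1525 + 360
1525 = 4*360 + 85
360 = 4*85 + 20
85 = 4*20 + 5
20 = 4*5 + 0
gcd = 5 and 5 | 764965, so solutions exist. Divide through by 5: 74563x ≡ 152993 (mod 164236).
Now find 74563⁻¹ mod 164236:
164236 = 2·74563 + 15110
74563 = 4·15110 + 14123
15110 = 1·14123 + 987
14123 = 14·987 + 305
987 = 3·305 + 72
305 = 4·72 + 17
72 = 4·17 + 4
17 = 4·4 + 1
4 = 4·1 + 0
Back-substitute:
1 = 17 − 4·4
1 = −4·72 + 17·17
1 = 17·305 − 72·72
1 = −72·987 + 233·305
1 = 233·14123 − 3334·987
1 = −3334·15110 + 3567·14123
1 = 3567·74563 − 17602·15110
1 = −17602·164236 + 38771·74563
So 74563⁻¹ ≡ 38771 (mod 164236).
Then x ≡ 38771·152993 ≡ 144227 (mod 164236); the smallest non-negative solution is x = 144227.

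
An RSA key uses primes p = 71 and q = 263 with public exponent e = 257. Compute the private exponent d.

φ(n) = (p−1)(q−1) = 70·262 = 18340.
Need d with 257·d ≡ 1 (mod 18340). Apply the extended Euclidean algorithm:
18340 = 71·257 + 93
257 = 2·93 + 71
93 = 1·71 + 22
71 = 3·22 + 5
22 = 4·5 + 2
5 = 2·2 + 1
2 = 2·1 + 0
Back-substitute:
1 = 5 − 2·2
1 = −2·22 + 9·5
1 = 9·71 − 29·22
1 = −29·93 + 38·71
1 = 38·257 − 105·93
1 = −105·18340 + 7493·257
So 257·7493 ≡ 1 (mod 18340), hence d = 7493.

7493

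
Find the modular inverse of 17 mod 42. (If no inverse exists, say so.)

Run Euclid on (42, 17):
42 = 2×17 + 8
17 = 2×8 + 1
8 = 8×1 + 0
gcd = 1, so the inverse exists. Back-substitute:
1 = 17 − 2·8
1 = −2·42 + 5·17
So 17·5 ≡ 1 (mod 42).

5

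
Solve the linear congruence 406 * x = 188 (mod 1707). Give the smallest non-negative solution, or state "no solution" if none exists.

320

First find gcd(406, 1707):
1707 = 4×406 + 83
406 = 4×83 + 74
83 = 1×74 + 9
74 = 8×9 + 2
9 = 4×2 + 1
2 = 2×1 + 0
gcd = 1, so a unique solution mod 1707 exists.
Back-substitute for the Bézout coefficients:
1 = 9 − 4·2
1 = −4·74 + 33·9
1 = 33·83 − 37·74
1 = −37·406 + 181·83
1 = 181·1707 − 761·406
So 406·(-761) ≡ 1 (mod 1707), giving 406⁻¹ ≡ 946.
x ≡ 406⁻¹·188 ≡ 946·188 ≡ 320 (mod 1707).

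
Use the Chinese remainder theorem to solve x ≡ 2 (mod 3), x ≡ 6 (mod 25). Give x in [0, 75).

56

Write x = 2 + 3·k. Then 3·k ≡ 6 − 2 ≡ 4 (mod 25).
Need 3⁻¹ mod 25. Extended Euclid on (25, 3):
25 = 8×3 + 1
3 = 3×1 + 0
Back-substitute:
1 = 25 − 8·3
3⁻¹ ≡ 17 (mod 25), so k ≡ 17·4 ≡ 18 (mod 25).
x = 2 + 3·18 = 56.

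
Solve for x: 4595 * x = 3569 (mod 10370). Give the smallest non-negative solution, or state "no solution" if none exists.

gcd(4595, 10370):
10370 = 2×4595 + 1180
4595 = 3×1180 + 1055
1180 = 1×1055 + 125
1055 = 8×125 + 55
125 = 2×55 + 15
55 = 3×15 + 10
15 = 1×10 + 5
10 = 2×5 + 0
gcd = 5, but 5 ∤ 3569, so the congruence has no solution.

no solution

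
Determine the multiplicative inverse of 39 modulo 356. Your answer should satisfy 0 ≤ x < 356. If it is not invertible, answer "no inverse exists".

gcd(356, 39) by repeated division:
356 = 9·39 + 5
39 = 7·5 + 4
5 = 1·4 + 1
4 = 4·1 + 0
gcd = 1, so the inverse exists. Back-substitute:
1 = 5 − 4
1 = −39 + 8·5
1 = 8·356 − 73·39
So 39·(-73) ≡ 1 (mod 356), and -73 ≡ 283 (mod 356).

283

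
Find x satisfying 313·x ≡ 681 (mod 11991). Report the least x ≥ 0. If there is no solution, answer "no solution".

6285

First find gcd(313, 11991):
11991 = 38×313 + 97
313 = 3×97 + 22
97 = 4×22 + 9
22 = 2×9 + 4
9 = 2×4 + 1
4 = 4×1 + 0
gcd = 1, so a unique solution mod 11991 exists.
Back-substitute for the Bézout coefficients:
1 = 9 − 2·4
1 = −2·22 + 5·9
1 = 5·97 − 22·22
1 = −22·313 + 71·97
1 = 71·11991 − 2720·313
So 313·(-2720) ≡ 1 (mod 11991), giving 313⁻¹ ≡ 9271.
x ≡ 313⁻¹·681 ≡ 9271·681 ≡ 6285 (mod 11991).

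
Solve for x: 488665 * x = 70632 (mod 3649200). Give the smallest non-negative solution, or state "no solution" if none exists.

no solution

gcd(488665, 3649200):
3649200 = 7·488665 + 228545
488665 = 2·228545 + 31575
228545 = 7·31575 + 7520
31575 = 4·7520 + 1495
7520 = 5·1495 + 45
1495 = 33·45 + 10
45 = 4·10 + 5
10 = 2·5 + 0
gcd = 5, but 5 ∤ 70632, so the congruence has no solution.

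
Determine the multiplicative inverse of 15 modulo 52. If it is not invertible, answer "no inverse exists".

Run Euclid on (52, 15):
52 = 3×15 + 7
15 = 2×7 + 1
7 = 7×1 + 0
Since gcd(15, 52) = 1, back-substitute to write 1 as a combination:
1 = 15 − 2·7
1 = −2·52 + 7·15
So 15·7 ≡ 1 (mod 52).

7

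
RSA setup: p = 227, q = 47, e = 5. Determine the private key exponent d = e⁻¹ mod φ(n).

φ(n) = (p−1)(q−1) = 226·46 = 10396.
Need d with 5·d ≡ 1 (mod 10396). Apply the extended Euclidean algorithm:
10396 = 2079·5 + 1
5 = 5·1 + 0
Back-substitute:
1 = 10396 − 2079·5
So 5·(-2079) ≡ 1 (mod 10396), hence d ≡ -2079 ≡ 8317 (mod 10396).

8317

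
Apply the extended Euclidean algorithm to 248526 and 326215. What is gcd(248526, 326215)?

Repeated division:
326215 = 1×248526 + 77689
248526 = 3×77689 + 15459
77689 = 5×15459 + 394
15459 = 39×394 + 93
394 = 4×93 + 22
93 = 4×22 + 5
22 = 4×5 + 2
5 = 2×2 + 1
2 = 2×1 + 0
gcd(248526, 326215) = 1.
Express as a combination:
1 = 5 − 2·2
1 = −2·22 + 9·5
1 = 9·93 − 38·22
1 = −38·394 + 161·93
1 = 161·15459 − 6317·394
1 = −6317·77689 + 31746·15459
1 = 31746·248526 − 101555·77689
1 = −101555·326215 + 133301·248526
So 1 = (-101555)·326215 + (133301)·248526.

1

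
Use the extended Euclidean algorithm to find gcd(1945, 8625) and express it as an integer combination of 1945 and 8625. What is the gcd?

Euclidean algorithm:
8625 = 4·1945 + 845
1945 = 2·845 + 255
845 = 3·255 + 80
255 = 3·80 + 15
80 = 5·15 + 5
15 = 3·5 + 0
gcd(1945, 8625) = 5.
Back-substituting:
5 = 80 − 5·15
5 = −5·255 + 16·80
5 = 16·845 − 53·255
5 = −53·1945 + 122·845
5 = 122·8625 − 541·1945
So 5 = (122)·8625 + (-541)·1945.

5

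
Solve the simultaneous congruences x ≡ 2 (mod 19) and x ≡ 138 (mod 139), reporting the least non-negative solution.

1389

Write x = 2 + 19·k. Then 19·k ≡ 138 − 2 ≡ 136 (mod 139).
Need 19⁻¹ mod 139. Extended Euclid on (139, 19):
139 = 7*19 + 6
19 = 3*6 + 1
6 = 6*1 + 0
Back-substitute:
1 = 19 − 3·6
1 = −3·139 + 22·19
19⁻¹ ≡ 22 (mod 139), so k ≡ 22·136 ≡ 73 (mod 139).
x = 2 + 19·73 = 1389.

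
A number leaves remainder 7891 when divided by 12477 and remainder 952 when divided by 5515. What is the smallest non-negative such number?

10837927

Write x = 7891 + 12477·k. Then 12477·k ≡ 952 − 7891 ≡ 4091 (mod 5515).
Need 12477⁻¹ mod 5515. Extended Euclid on (5515, 1447):
5515 = 3*1447 + 1174
1447 = 1*1174 + 273
1174 = 4*273 + 82
273 = 3*82 + 27
82 = 3*27 + 1
27 = 27*1 + 0
Back-substitute:
1 = 82 − 3·27
1 = −3·273 + 10·82
1 = 10·1174 − 43·273
1 = −43·1447 + 53·1174
1 = 53·5515 − 202·1447
12477⁻¹ ≡ 5313 (mod 5515), so k ≡ 5313·4091 ≡ 868 (mod 5515).
x = 7891 + 12477·868 = 10837927.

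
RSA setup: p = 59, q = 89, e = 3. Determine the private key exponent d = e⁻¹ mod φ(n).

φ(n) = (p−1)(q−1) = 58·88 = 5104.
Need d with 3·d ≡ 1 (mod 5104). Apply the extended Euclidean algorithm:
5104 = 1701·3 + 1
3 = 3·1 + 0
Back-substitute:
1 = 5104 − 1701·3
So 3·(-1701) ≡ 1 (mod 5104), hence d ≡ -1701 ≡ 3403 (mod 5104).

3403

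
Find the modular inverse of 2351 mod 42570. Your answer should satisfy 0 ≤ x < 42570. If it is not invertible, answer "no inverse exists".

Run Euclid on (42570, 2351):
42570 = 18·2351 + 252
2351 = 9·252 + 83
252 = 3·83 + 3
83 = 27·3 + 2
3 = 1·2 + 1
2 = 2·1 + 0
gcd = 1, so the inverse exists. Back-substitute:
1 = 3 − 2
1 = −83 + 28·3
1 = 28·252 − 85·83
1 = −85·2351 + 793·252
1 = 793·42570 − 14359·2351
Hence 2351⁻¹ ≡ -14359 ≡ 28211 (mod 42570).

28211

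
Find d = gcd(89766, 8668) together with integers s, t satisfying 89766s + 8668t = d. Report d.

2

Repeated division:
89766 = 10×8668 + 3086
8668 = 2×3086 + 2496
3086 = 1×2496 + 590
2496 = 4×590 + 136
590 = 4×136 + 46
136 = 2×46 + 44
46 = 1×44 + 2
44 = 22×2 + 0
gcd(89766, 8668) = 2.
Back-substituting:
2 = 46 − 44
2 = −136 + 3·46
2 = 3·590 − 13·136
2 = −13·2496 + 55·590
2 = 55·3086 − 68·2496
2 = −68·8668 + 191·3086
2 = 191·89766 − 1978·8668
So 2 = (191)·89766 + (-1978)·8668.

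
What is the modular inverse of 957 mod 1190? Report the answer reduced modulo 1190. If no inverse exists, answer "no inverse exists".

143

Apply the Euclidean algorithm to 1190 and 957:
1190 = 1*957 + 233
957 = 4*233 + 25
233 = 9*25 + 8
25 = 3*8 + 1
8 = 8*1 + 0
Since gcd(957, 1190) = 1, back-substitute to write 1 as a combination:
1 = 25 − 3·8
1 = −3·233 + 28·25
1 = 28·957 − 115·233
1 = −115·1190 + 143·957
So 957·143 ≡ 1 (mod 1190).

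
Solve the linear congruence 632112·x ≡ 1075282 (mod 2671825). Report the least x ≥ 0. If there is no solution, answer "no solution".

First find gcd(632112, 2671825):
2671825 = 4·632112 + 143377
632112 = 4·143377 + 58604
143377 = 2·58604 + 26169
58604 = 2·26169 + 6266
26169 = 4·6266 + 1105
6266 = 5·1105 + 741
1105 = 1·741 + 364
741 = 2·364 + 13
364 = 28·13 + 0
gcd = 13 and 13 | 1075282, so solutions exist. Divide through by 13: 48624x ≡ 82714 (mod 205525).
Now find 48624⁻¹ mod 205525:
205525 = 4*48624 + 11029
48624 = 4*11029 + 4508
11029 = 2*4508 + 2013
4508 = 2*2013 + 482
2013 = 4*482 + 85
482 = 5*85 + 57
85 = 1*57 + 28
57 = 2*28 + 1
28 = 28*1 + 0
Back-substitute:
1 = 57 − 2·28
1 = −2·85 + 3·57
1 = 3·482 − 17·85
1 = −17·2013 + 71·482
1 = 71·4508 − 159·2013
1 = −159·11029 + 389·4508
1 = 389·48624 − 1715·11029
1 = −1715·205525 + 7249·48624
So 48624⁻¹ ≡ 7249 (mod 205525).
Then x ≡ 7249·82714 ≡ 77361 (mod 205525); the smallest non-negative solution is x = 77361.

77361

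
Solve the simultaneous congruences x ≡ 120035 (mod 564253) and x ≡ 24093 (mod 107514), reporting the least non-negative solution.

Write x = 120035 + 564253·k. Then 564253·k ≡ 24093 − 120035 ≡ 11572 (mod 107514).
Need 564253⁻¹ mod 107514. Extended Euclid on (107514, 26683):
107514 = 4·26683 + 782
26683 = 34·782 + 95
782 = 8·95 + 22
95 = 4·22 + 7
22 = 3·7 + 1
7 = 7·1 + 0
Back-substitute:
1 = 22 − 3·7
1 = −3·95 + 13·22
1 = 13·782 − 107·95
1 = −107·26683 + 3651·782
1 = 3651·107514 − 14711·26683
564253⁻¹ ≡ 92803 (mod 107514), so k ≡ 92803·11572 ≡ 66484 (mod 107514).
x = 120035 + 564253·66484 = 37513916487.

37513916487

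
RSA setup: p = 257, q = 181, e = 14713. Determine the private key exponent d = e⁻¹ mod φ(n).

φ(n) = (p−1)(q−1) = 256·180 = 46080.
Need d with 14713·d ≡ 1 (mod 46080). Apply the extended Euclidean algorithm:
46080 = 3*14713 + 1941
14713 = 7*1941 + 1126
1941 = 1*1126 + 815
1126 = 1*815 + 311
815 = 2*311 + 193
311 = 1*193 + 118
193 = 1*118 + 75
118 = 1*75 + 43
75 = 1*43 + 32
43 = 1*32 + 11
32 = 2*11 + 10
11 = 1*10 + 1
10 = 10*1 + 0
Back-substitute:
1 = 11 − 10
1 = −32 + 3·11
1 = 3·43 − 4·32
1 = −4·75 + 7·43
1 = 7·118 − 11·75
1 = −11·193 + 18·118
1 = 18·311 − 29·193
1 = −29·815 + 76·311
1 = 76·1126 − 105·815
1 = −105·1941 + 181·1126
1 = 181·14713 − 1372·1941
1 = −1372·46080 + 4297·14713
So 14713·4297 ≡ 1 (mod 46080), hence d = 4297.

4297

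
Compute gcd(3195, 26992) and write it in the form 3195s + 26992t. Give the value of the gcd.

Euclidean algorithm:
26992 = 8×3195 + 1432
3195 = 2×1432 + 331
1432 = 4×331 + 108
331 = 3×108 + 7
108 = 15×7 + 3
7 = 2×3 + 1
3 = 3×1 + 0
gcd(3195, 26992) = 1.
Express as a combination:
1 = 7 − 2·3
1 = −2·108 + 31·7
1 = 31·331 − 95·108
1 = −95·1432 + 411·331
1 = 411·3195 − 917·1432
1 = −917·26992 + 7747·3195
So 1 = (-917)·26992 + (7747)·3195.

1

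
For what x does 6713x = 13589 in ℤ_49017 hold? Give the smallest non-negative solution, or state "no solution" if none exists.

29881

First find gcd(6713, 49017):
49017 = 7·6713 + 2026
6713 = 3·2026 + 635
2026 = 3·635 + 121
635 = 5·121 + 30
121 = 4·30 + 1
30 = 30·1 + 0
gcd = 1, so a unique solution mod 49017 exists.
Back-substitute for the Bézout coefficients:
1 = 121 − 4·30
1 = −4·635 + 21·121
1 = 21·2026 − 67·635
1 = −67·6713 + 222·2026
1 = 222·49017 − 1621·6713
So 6713·(-1621) ≡ 1 (mod 49017), giving 6713⁻¹ ≡ 47396.
x ≡ 6713⁻¹·13589 ≡ 47396·13589 ≡ 29881 (mod 49017).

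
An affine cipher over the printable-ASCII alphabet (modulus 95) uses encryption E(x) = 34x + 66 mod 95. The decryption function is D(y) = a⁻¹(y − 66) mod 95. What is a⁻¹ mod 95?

Run Euclid on (95, 34):
95 = 2·34 + 27
34 = 1·27 + 7
27 = 3·7 + 6
7 = 1·6 + 1
6 = 6·1 + 0
The gcd is 1. Working backward:
1 = 7 − 6
1 = −27 + 4·7
1 = 4·34 − 5·27
1 = −5·95 + 14·34
So 34·14 ≡ 1 (mod 95).

14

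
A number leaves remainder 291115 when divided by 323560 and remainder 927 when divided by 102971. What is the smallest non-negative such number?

Write x = 291115 + 323560·k. Then 323560·k ≡ 927 − 291115 ≡ 18725 (mod 102971).
Need 323560⁻¹ mod 102971. Extended Euclid on (102971, 14647):
102971 = 7×14647 + 442
14647 = 33×442 + 61
442 = 7×61 + 15
61 = 4×15 + 1
15 = 15×1 + 0
Back-substitute:
1 = 61 − 4·15
1 = −4·442 + 29·61
1 = 29·14647 − 961·442
1 = −961·102971 + 6756·14647
323560⁻¹ ≡ 6756 (mod 102971), so k ≡ 6756·18725 ≡ 57712 (mod 102971).
x = 291115 + 323560·57712 = 18673585835.

18673585835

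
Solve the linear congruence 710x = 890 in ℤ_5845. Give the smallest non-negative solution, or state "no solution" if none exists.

First find gcd(710, 5845):
5845 = 8·710 + 165
710 = 4·165 + 50
165 = 3·50 + 15
50 = 3·15 + 5
15 = 3·5 + 0
gcd = 5 and 5 | 890, so solutions exist. Divide through by 5: 142x ≡ 178 (mod 1169).
Now find 142⁻¹ mod 1169:
1169 = 8·142 + 33
142 = 4·33 + 10
33 = 3·10 + 3
10 = 3·3 + 1
3 = 3·1 + 0
Back-substitute:
1 = 10 − 3·3
1 = −3·33 + 10·10
1 = 10·142 − 43·33
1 = −43·1169 + 354·142
So 142⁻¹ ≡ 354 (mod 1169).
Then x ≡ 354·178 ≡ 1055 (mod 1169); the smallest non-negative solution is x = 1055.

1055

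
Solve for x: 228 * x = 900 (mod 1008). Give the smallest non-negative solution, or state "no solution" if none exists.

First find gcd(228, 1008):
1008 = 4·228 + 96
228 = 2·96 + 36
96 = 2·36 + 24
36 = 1·24 + 12
24 = 2·12 + 0
gcd = 12 and 12 | 900, so solutions exist. Divide through by 12: 19x ≡ 75 (mod 84).
Now find 19⁻¹ mod 84:
84 = 4×19 + 8
19 = 2×8 + 3
8 = 2×3 + 2
3 = 1×2 + 1
2 = 2×1 + 0
Back-substitute:
1 = 3 − 2
1 = −8 + 3·3
1 = 3·19 − 7·8
1 = −7·84 + 31·19
So 19⁻¹ ≡ 31 (mod 84).
Then x ≡ 31·75 ≡ 57 (mod 84); the smallest non-negative solution is x = 57.

57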